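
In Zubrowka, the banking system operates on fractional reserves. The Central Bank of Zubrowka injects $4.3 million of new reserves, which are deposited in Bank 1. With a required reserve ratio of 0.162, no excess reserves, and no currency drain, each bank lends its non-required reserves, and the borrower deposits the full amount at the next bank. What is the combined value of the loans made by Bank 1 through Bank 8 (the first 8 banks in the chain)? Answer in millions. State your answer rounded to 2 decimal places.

Bank i lends (1 − rr)^i of the original deposit: Bank 1 lends 4.3·0.8380 = 3.6034, Bank 2 lends 4.3·0.8380² ≈ 3.0196, and so on.
Summing a geometric series: total = 4.3·[0.8380·(1 − 0.8380^8) / (1 − 0.8380)] ≈ 16.8338 million.

$16.83 million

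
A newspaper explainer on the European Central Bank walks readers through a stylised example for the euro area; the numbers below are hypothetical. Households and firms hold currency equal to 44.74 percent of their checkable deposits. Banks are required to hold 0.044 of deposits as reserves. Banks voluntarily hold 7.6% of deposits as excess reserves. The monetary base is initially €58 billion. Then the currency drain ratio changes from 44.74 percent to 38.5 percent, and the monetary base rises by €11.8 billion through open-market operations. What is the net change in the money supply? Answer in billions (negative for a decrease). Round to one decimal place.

€43.5 billion

Before: m₁ = (1 + 0.4474) / (0.044 + 0.076 + 0.4474) ≈ 2.5509, MB₁ = 58, so M₁ = 2.5509 × 58 = 147.9522 billion.
After: m₂ = (1 + 0.385) / (0.044 + 0.076 + 0.385) ≈ 2.7426, MB₂ = 58 + 11.8 = 69.8, so M₂ = 2.7426 × 69.8 ≈ 191.4335 billion.
ΔM = M₂ − M₁ = 191.4335 − 147.9522 = 43.4813 billion.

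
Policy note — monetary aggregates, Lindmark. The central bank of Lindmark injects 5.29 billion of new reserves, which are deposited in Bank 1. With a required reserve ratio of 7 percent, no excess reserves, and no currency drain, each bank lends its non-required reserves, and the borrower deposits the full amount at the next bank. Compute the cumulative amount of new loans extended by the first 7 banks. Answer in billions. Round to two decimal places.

27.99 billion

Bank i lends (1 − rr)^i of the original deposit: Bank 1 lends 5.29·0.9300 = 4.9197, Bank 2 lends 5.29·0.9300² ≈ 4.5753, and so on.
Summing a geometric series: total = 5.29·[0.9300·(1 − 0.9300^7) / (1 − 0.9300)] ≈ 27.9930 billion.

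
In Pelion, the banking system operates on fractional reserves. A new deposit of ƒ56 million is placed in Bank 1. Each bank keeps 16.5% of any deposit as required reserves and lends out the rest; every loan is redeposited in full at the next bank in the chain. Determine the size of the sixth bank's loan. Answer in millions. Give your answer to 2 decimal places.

Each bank lends a fraction (1 − rr) = 0.8350 of the deposit it receives, so Bank 6 receives 56·0.8350^5 and lends 56·0.8350^6 ≈ 18.9805 million.

ƒ18.98 million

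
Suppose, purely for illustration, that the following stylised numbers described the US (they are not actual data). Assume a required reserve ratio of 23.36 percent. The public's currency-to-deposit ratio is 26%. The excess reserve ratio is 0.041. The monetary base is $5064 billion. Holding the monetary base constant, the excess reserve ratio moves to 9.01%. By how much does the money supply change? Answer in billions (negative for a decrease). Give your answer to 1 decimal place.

Initially m₁ = (1 + 0.26) / (0.2336 + 0.041 + 0.26) ≈ 2.356902, so M₁ = 2.356902 × 5064 ≈ 11935.3517 billion.
After the change m₂ = (1 + 0.26) / (0.2336 + 0.0901 + 0.26) ≈ 2.158643, so M₂ = 2.158643 × 5064 ≈ 10931.3682 billion.
ΔM = M₂ − M₁ = 10931.3682 − 11935.3517 = -1003.9835 billion.

-1004.0 billion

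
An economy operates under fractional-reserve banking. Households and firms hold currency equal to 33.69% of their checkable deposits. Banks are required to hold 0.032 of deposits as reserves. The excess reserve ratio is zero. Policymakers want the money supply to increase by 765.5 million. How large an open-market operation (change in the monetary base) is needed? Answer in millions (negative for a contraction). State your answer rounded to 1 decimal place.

The money multiplier is m = (1 + c) / (rr + c) = (1 + 0.3369) / (0.032 + 0.3369) ≈ 3.62402.
ΔMB = ΔM / m = (+765.5) / 3.62402 ≈ 211.2295 million.

211.2 million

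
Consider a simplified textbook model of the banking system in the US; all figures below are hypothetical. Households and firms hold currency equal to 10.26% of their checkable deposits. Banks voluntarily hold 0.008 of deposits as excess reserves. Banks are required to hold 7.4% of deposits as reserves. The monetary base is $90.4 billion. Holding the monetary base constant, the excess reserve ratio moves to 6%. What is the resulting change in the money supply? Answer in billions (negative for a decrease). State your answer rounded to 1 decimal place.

Initially m₁ = (1 + 0.1026) / (0.074 + 0.008 + 0.1026) ≈ 5.9729, so M₁ = 5.9729 × 90.4 ≈ 539.9502 billion.
After the change m₂ = (1 + 0.1026) / (0.074 + 0.06 + 0.1026) ≈ 4.6602, so M₂ = 4.6602 × 90.4 ≈ 421.2821 billion.
ΔM = M₂ − M₁ = 421.2821 − 539.9502 = -118.6681 billion.

-118.7 billion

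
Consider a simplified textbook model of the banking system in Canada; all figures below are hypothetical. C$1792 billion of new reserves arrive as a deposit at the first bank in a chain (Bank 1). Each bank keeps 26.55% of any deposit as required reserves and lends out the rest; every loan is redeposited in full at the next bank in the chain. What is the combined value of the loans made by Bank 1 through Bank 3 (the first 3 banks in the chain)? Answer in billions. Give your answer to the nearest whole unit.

C$2993 billion

Bank i lends (1 − rr)^i of the original deposit: Bank 1 lends 1792·0.7345 = 1316.2240, Bank 2 lends 1792·0.7345² ≈ 966.7665, and so on.
Summing a geometric series: total = 1792·[0.7345·(1 − 0.7345^3) / (1 − 0.7345)] ≈ 2993.0805 billion.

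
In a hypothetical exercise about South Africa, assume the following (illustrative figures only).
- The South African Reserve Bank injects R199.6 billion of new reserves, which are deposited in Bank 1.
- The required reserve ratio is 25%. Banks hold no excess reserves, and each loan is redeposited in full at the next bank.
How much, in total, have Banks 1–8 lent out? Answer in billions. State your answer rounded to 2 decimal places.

Bank i lends (1 − rr)^i of the original deposit: Bank 1 lends 199.6·0.7500 = 149.7000, Bank 2 lends 199.6·0.7500² = 112.2750, and so on.
Summing a geometric series: total = 199.6·[0.7500·(1 − 0.7500^8) / (1 − 0.7500)] ≈ 538.8524 billion.

R538.85 billion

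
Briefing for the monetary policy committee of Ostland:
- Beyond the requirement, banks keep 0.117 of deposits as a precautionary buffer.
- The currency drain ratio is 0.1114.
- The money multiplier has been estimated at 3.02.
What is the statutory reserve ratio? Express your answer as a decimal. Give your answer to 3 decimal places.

Using m = 3.02. Since m = (1 + c)/(c + rr + e), the denominator satisfies c + rr + e = (1 + c)/m = (1 + 0.1114) / 3.02 ≈ 0.368013.
With c = 0.1114 and e = 0.117, the statutory reserve ratio is 0.368013 − 0.1114 − 0.117 = 0.139613.

0.140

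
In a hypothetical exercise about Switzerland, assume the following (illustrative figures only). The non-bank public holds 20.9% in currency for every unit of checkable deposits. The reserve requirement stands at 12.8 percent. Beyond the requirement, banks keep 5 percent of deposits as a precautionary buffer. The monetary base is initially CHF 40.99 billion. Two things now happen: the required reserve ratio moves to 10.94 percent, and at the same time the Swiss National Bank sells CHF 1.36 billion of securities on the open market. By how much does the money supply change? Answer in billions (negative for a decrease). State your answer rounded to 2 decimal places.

Before: m₁ = (1 + 0.209) / (0.128 + 0.05 + 0.209) ≈ 3.12403, MB₁ = 40.99, so M₁ = 3.12403 × 40.99 ≈ 128.054 billion.
After: m₂ = (1 + 0.209) / (0.1094 + 0.05 + 0.209) ≈ 3.28176, MB₂ = 40.99 − 1.36 = 39.63, so M₂ = 3.28176 × 39.63 ≈ 130.0561 billion.
ΔM = M₂ − M₁ = 130.0561 − 128.054 = 2.0021 billion.

CHF 2.00 billion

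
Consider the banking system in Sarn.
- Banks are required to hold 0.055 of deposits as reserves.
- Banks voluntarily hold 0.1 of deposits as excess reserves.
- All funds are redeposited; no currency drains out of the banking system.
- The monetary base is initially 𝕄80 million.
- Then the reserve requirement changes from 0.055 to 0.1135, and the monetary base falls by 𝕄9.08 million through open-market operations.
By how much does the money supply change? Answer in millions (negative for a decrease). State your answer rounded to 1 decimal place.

-184.0 million

Before: m₁ = 1 / (0.055 + 0.1) ≈ 6.4516, MB₁ = 80, so M₁ = 6.4516 × 80 = 516.128 million.
After: m₂ = 1 / (0.1135 + 0.1) ≈ 4.6838, MB₂ = 80 − 9.08 = 70.92, so M₂ = 4.6838 × 70.92 ≈ 332.1751 million.
ΔM = M₂ − M₁ = 332.1751 − 516.128 = -183.9529 million.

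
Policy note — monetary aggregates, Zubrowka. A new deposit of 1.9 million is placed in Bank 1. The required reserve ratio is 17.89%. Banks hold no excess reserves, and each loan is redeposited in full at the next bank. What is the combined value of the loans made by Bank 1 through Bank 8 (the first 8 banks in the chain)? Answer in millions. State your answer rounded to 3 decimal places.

6.919 million

Bank i lends (1 − rr)^i of the original deposit: Bank 1 lends 1.9·0.8211 ≈ 1.5601, Bank 2 lends 1.9·0.8211² ≈ 1.2810, and so on.
Summing a geometric series: total = 1.9·[0.8211·(1 − 0.8211^8) / (1 − 0.8211)] ≈ 6.9187 million.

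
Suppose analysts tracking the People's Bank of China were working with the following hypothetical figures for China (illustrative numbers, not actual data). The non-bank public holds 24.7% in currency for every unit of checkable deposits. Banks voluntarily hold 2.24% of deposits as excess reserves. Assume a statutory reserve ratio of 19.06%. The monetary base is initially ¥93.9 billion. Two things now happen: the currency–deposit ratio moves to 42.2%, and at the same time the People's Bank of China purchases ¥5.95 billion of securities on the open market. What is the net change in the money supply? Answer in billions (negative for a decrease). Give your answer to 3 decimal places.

Before: m₁ = (1 + 0.247) / (0.1906 + 0.0224 + 0.247) ≈ 2.710870, MB₁ = 93.9, so M₁ = 2.710870 × 93.9 ≈ 254.5507 billion.
After: m₂ = (1 + 0.422) / (0.1906 + 0.0224 + 0.422) ≈ 2.239370, MB₂ = 93.9 + 5.95 = 99.85, so M₂ = 2.239370 × 99.85 ≈ 223.6011 billion.
ΔM = M₂ − M₁ = 223.6011 − 254.5507 = -30.9496 billion.

-30.950 billion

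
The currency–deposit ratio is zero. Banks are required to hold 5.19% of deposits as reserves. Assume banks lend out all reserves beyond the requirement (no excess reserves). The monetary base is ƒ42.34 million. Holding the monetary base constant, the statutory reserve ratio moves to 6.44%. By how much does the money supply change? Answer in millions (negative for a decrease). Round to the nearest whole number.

-158 million

Initially m₁ = 1 / (0.0519) ≈ 19.2678, so M₁ = 19.2678 × 42.34 ≈ 815.7987 million.
After the change m₂ = 1 / (0.0644) ≈ 15.5280, so M₂ = 15.5280 × 42.34 ≈ 657.4555 million.
ΔM = M₂ − M₁ = 657.4555 − 815.7987 = -158.3432 million.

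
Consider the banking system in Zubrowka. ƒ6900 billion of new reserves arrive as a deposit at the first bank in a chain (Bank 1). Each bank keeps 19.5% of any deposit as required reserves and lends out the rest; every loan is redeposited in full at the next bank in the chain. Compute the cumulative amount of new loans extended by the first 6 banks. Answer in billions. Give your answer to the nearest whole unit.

Bank i lends (1 − rr)^i of the original deposit: Bank 1 lends 6900·0.8050 = 5554.5000, Bank 2 lends 6900·0.8050² = 4471.3725, and so on.
Summing a geometric series: total = 6900·[0.8050·(1 − 0.8050^6) / (1 − 0.8050)] ≈ 20733.1173 billion.

ƒ20733 billion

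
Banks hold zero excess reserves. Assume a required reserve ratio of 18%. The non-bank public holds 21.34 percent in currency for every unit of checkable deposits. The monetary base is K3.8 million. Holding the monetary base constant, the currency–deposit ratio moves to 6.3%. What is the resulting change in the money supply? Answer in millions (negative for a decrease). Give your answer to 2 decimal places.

Initially m₁ = (1 + 0.2134) / (0.18 + 0.2134) ≈ 3.0844, so M₁ = 3.0844 × 3.8 ≈ 11.7207 million.
After the change m₂ = (1 + 0.063) / (0.18 + 0.063) ≈ 4.3745, so M₂ = 4.3745 × 3.8 = 16.6231 million.
ΔM = M₂ − M₁ = 16.6231 − 11.7207 = 4.9024 million.

K4.90 million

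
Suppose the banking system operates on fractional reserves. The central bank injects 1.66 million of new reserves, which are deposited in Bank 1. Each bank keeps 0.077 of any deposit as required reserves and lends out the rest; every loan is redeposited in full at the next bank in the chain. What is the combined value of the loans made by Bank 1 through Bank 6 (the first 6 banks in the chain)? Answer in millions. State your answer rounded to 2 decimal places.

7.59 million

Bank i lends (1 − rr)^i of the original deposit: Bank 1 lends 1.66·0.9230 ≈ 1.5322, Bank 2 lends 1.66·0.9230² ≈ 1.4142, and so on.
Summing a geometric series: total = 1.66·[0.9230·(1 − 0.9230^6) / (1 − 0.9230)] ≈ 7.5949 million.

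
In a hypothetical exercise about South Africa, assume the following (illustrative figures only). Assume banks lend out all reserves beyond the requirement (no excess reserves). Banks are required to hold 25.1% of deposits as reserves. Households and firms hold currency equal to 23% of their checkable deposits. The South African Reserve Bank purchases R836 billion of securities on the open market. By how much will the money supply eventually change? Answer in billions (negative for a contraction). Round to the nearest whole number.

The money multiplier is m = (1 + c) / (rr + c) = (1 + 0.23) / (0.251 + 0.23) ≈ 2.5572.
The purchase adds 836 billion of base, so ΔM = m × ΔMB = 2.5572 × (+836) = 2137.8192 billion.

R2138 billion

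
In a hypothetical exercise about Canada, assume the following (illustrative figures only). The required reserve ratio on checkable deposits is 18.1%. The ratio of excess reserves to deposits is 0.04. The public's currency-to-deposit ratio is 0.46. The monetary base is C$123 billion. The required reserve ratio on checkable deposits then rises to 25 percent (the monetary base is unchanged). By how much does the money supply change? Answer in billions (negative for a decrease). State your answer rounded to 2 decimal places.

-24.26 billion

Initially m₁ = (1 + 0.46) / (0.181 + 0.04 + 0.46) ≈ 2.143906, so M₁ = 2.143906 × 123 ≈ 263.7004 billion.
After the change m₂ = (1 + 0.46) / (0.25 + 0.04 + 0.46) ≈ 1.946667, so M₂ = 1.946667 × 123 ≈ 239.44 billion.
ΔM = M₂ − M₁ = 239.44 − 263.7004 = -24.2604 billion.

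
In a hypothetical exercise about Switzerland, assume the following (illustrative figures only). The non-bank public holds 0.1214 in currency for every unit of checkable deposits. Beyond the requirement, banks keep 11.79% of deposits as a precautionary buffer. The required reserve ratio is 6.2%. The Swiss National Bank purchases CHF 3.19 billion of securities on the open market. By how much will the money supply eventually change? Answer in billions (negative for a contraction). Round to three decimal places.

The money multiplier is m = (1 + c) / (rr + e + c) = (1 + 0.1214) / (0.062 + 0.1179 + 0.1214) ≈ 3.72187.
The purchase adds 3.19 billion of base, so ΔM = m × ΔMB = 3.72187 × (+3.19) ≈ 11.8728 billion.

CHF 11.873 billion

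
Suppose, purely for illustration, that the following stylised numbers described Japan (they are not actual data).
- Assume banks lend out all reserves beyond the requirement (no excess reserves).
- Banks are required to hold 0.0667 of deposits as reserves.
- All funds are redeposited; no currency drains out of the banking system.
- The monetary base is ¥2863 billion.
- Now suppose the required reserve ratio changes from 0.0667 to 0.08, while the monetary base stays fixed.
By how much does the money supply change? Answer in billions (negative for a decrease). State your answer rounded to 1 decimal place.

Initially m₁ = 1 / (0.0667) ≈ 14.992504, so M₁ = 14.992504 × 2863 ≈ 42923.539 billion.
After the change m₂ = 1 / (0.08) = 12.5, so M₂ = 12.5 × 2863 = 35787.5 billion.
ΔM = M₂ − M₁ = 35787.5 − 42923.539 = -7136.039 billion.

-7136.0 billion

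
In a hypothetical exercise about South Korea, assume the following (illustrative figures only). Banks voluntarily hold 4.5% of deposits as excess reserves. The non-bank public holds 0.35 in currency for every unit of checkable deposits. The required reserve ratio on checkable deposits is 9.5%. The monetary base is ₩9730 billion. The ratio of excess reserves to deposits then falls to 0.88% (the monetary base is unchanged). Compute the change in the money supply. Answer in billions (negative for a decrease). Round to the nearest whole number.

₩2138 billion

Initially m₁ = (1 + 0.35) / (0.095 + 0.045 + 0.35) ≈ 2.75510, so M₁ = 2.75510 × 9730 = 26807.123 billion.
After the change m₂ = (1 + 0.35) / (0.095 + 0.0088 + 0.35) ≈ 2.97488, so M₂ = 2.97488 × 9730 = 28945.5824 billion.
ΔM = M₂ − M₁ = 28945.5824 − 26807.123 = 2138.4594 billion.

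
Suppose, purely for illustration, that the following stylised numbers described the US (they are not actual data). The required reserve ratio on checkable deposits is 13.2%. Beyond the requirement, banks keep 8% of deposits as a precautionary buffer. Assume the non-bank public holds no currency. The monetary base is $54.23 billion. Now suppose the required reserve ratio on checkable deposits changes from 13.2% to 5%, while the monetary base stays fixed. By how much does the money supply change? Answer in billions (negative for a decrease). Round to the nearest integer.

$161 billion

Initially m₁ = 1 / (0.132 + 0.08) ≈ 4.7170, so M₁ = 4.7170 × 54.23 ≈ 255.8029 billion.
After the change m₂ = 1 / (0.05 + 0.08) ≈ 7.6923, so M₂ = 7.6923 × 54.23 ≈ 417.1534 billion.
ΔM = M₂ − M₁ = 417.1534 − 255.8029 = 161.3505 billion.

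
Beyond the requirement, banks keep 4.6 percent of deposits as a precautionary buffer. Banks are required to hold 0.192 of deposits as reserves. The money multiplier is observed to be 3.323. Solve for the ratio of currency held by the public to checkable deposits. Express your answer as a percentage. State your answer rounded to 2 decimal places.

Using m = 3.323. From m = (1 + c)/(c + rr + e), rearranging gives 1 + c = m·(c + rr + e), so c·(1 − m) = m·(rr + e) − 1.
Hence c = [m·(rr + e) − 1]/(1 − m) = [3.323 × (0.192 + 0.046) − 1] / (1 − 3.323) ≈ 0.090024.

9.00%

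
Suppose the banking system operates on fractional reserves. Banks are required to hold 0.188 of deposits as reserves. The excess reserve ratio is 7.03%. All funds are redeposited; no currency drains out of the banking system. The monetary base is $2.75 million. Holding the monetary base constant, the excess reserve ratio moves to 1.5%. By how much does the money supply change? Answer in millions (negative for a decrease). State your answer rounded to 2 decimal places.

Initially m₁ = 1 / (0.188 + 0.0703) ≈ 3.8715, so M₁ = 3.8715 × 2.75 ≈ 10.6466 million.
After the change m₂ = 1 / (0.188 + 0.015) ≈ 4.9261, so M₂ = 4.9261 × 2.75 ≈ 13.5468 million.
ΔM = M₂ − M₁ = 13.5468 − 10.6466 = 2.9002 million.

$2.90 million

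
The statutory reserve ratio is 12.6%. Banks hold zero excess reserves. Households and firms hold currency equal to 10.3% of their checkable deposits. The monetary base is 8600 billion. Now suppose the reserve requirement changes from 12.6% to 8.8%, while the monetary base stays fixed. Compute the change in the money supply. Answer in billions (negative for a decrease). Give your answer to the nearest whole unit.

Initially m₁ = (1 + 0.103) / (0.126 + 0.103) ≈ 4.81659, so M₁ = 4.81659 × 8600 = 41422.674 billion.
After the change m₂ = (1 + 0.103) / (0.088 + 0.103) ≈ 5.77487, so M₂ = 5.77487 × 8600 = 49663.882 billion.
ΔM = M₂ − M₁ = 49663.882 − 41422.674 = 8241.208 billion.

8241 billion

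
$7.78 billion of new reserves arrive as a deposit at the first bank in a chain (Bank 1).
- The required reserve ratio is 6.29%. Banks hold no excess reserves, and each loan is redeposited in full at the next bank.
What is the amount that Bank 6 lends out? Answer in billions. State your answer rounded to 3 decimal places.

Each bank lends a fraction (1 − rr) = 0.9371 of the deposit it receives, so Bank 6 receives 7.78·0.9371^5 and lends 7.78·0.9371^6 ≈ 5.2686 billion.

$5.269 billion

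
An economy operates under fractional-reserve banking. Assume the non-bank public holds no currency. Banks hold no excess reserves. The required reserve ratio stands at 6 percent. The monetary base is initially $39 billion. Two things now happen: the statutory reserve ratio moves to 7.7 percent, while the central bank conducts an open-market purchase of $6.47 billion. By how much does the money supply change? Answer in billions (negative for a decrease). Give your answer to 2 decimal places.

-59.48 billion

Before: m₁ = 1 / (0.06) ≈ 16.66667, MB₁ = 39, so M₁ = 16.66667 × 39 ≈ 650.0001 billion.
After: m₂ = 1 / (0.077) ≈ 12.98701, MB₂ = 39 + 6.47 = 45.47, so M₂ = 12.98701 × 45.47 ≈ 590.5193 billion.
ΔM = M₂ − M₁ = 590.5193 − 650.0001 = -59.4808 billion.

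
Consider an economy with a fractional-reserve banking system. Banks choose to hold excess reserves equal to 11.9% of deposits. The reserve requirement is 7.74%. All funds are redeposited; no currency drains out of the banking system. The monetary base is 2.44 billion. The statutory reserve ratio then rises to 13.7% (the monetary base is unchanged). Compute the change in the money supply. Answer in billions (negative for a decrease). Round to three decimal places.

-2.892 billion

Initially m₁ = 1 / (0.0774 + 0.119) ≈ 5.09165, so M₁ = 5.09165 × 2.44 ≈ 12.4236 billion.
After the change m₂ = 1 / (0.137 + 0.119) = 3.90625, so M₂ = 3.90625 × 2.44 ≈ 9.5312 billion.
ΔM = M₂ − M₁ = 9.5312 − 12.4236 = -2.8924 billion.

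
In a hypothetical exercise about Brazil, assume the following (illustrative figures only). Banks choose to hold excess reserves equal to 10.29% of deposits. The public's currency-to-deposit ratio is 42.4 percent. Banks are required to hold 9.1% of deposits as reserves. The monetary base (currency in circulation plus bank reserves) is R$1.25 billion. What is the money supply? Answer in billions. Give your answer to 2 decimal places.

The money multiplier is m = (1 + c) / (rr + e + c) = (1 + 0.424) / (0.091 + 0.1029 + 0.424) ≈ 2.3046.
So M = m × MB = 2.3046 × 1.25 ≈ 2.8808 billion.

R$2.88 billion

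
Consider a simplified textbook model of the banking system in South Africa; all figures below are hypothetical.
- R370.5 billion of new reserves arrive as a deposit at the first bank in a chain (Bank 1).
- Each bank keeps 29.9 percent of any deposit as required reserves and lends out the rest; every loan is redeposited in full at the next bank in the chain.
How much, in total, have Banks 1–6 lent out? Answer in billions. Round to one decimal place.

R765.6 billion

Bank i lends (1 − rr)^i of the original deposit: Bank 1 lends 370.5·0.7010 = 259.7205, Bank 2 lends 370.5·0.7010² ≈ 182.0641, and so on.
Summing a geometric series: total = 370.5·[0.7010·(1 − 0.7010^6) / (1 − 0.7010)] ≈ 765.5579 billion.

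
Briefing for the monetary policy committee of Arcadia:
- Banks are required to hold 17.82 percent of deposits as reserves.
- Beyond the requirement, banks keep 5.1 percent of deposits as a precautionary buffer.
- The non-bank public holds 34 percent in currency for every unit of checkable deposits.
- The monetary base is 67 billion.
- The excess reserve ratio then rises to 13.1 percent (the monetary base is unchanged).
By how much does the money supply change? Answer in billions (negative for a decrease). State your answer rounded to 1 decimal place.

-19.4 billion

Initially m₁ = (1 + 0.34) / (0.1782 + 0.051 + 0.34) ≈ 2.3542, so M₁ = 2.3542 × 67 = 157.7314 billion.
After the change m₂ = (1 + 0.34) / (0.1782 + 0.131 + 0.34) ≈ 2.0641, so M₂ = 2.0641 × 67 = 138.2947 billion.
ΔM = M₂ − M₁ = 138.2947 − 157.7314 = -19.4367 billion.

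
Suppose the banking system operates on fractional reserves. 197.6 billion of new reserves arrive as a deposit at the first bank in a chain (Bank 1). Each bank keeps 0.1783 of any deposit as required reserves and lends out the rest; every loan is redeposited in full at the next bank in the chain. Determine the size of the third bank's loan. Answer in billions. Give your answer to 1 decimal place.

109.6 billion

Each bank lends a fraction (1 − rr) = 0.8217 of the deposit it receives, so Bank 3 receives 197.6·0.8217^2 and lends 197.6·0.8217^3 ≈ 109.6293 billion.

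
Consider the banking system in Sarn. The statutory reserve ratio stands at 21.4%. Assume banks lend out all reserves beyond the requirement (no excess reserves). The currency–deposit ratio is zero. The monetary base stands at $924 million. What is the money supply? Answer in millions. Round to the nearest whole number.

$4318 million

With no currency drain or excess reserves, the money multiplier is m = 1/rr = 1/0.214 ≈ 4.6729.
Money supply M = m × MB = 4.6729 × 924 = 4317.7596 million.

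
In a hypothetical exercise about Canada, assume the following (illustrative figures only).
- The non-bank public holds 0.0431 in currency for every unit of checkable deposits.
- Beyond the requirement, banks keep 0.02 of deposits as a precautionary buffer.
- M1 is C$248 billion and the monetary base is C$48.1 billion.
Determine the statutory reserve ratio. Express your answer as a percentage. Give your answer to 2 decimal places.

13.92%

Using m = M/MB = 248/48.1 ≈ 5.155925. Since m = (1 + c)/(c + rr + e), the denominator satisfies c + rr + e = (1 + c)/m = (1 + 0.0431) / 5.155925 ≈ 0.202311.
With c = 0.0431 and e = 0.02, the statutory reserve ratio is 0.202311 − 0.0431 − 0.02 = 0.139211.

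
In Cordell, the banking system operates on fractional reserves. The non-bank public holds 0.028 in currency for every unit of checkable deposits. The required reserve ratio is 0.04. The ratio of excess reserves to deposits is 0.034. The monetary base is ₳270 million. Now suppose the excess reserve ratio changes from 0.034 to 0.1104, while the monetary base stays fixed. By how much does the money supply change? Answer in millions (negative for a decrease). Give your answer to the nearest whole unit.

-1165 million

Initially m₁ = (1 + 0.028) / (0.04 + 0.034 + 0.028) ≈ 10.0784, so M₁ = 10.0784 × 270 = 2721.168 million.
After the change m₂ = (1 + 0.028) / (0.04 + 0.1104 + 0.028) ≈ 5.7623, so M₂ = 5.7623 × 270 = 1555.821 million.
ΔM = M₂ − M₁ = 1555.821 − 2721.168 = -1165.347 million.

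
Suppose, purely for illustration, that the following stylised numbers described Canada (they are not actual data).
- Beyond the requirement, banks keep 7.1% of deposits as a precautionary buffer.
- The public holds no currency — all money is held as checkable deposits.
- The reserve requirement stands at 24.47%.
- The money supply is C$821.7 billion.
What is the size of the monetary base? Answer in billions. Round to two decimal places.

C$259.41 billion

The money multiplier is m = 1 / (rr + e) = 1 / (0.2447 + 0.071) ≈ 3.167564.
MB = M / m = 821.7 / 3.167564 ≈ 259.4107 billion.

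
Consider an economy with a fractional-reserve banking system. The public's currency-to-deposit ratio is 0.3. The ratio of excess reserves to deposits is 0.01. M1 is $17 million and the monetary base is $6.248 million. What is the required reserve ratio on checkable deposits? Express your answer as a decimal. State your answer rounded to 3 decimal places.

0.168

Using m = M/MB = 17/6.248 ≈ 2.720871. Since m = (1 + c)/(c + rr + e), the denominator satisfies c + rr + e = (1 + c)/m = (1 + 0.3) / 2.720871 ≈ 0.477788.
With c = 0.3 and e = 0.01, the required reserve ratio on checkable deposits is 0.477788 − 0.3 − 0.01 = 0.167788.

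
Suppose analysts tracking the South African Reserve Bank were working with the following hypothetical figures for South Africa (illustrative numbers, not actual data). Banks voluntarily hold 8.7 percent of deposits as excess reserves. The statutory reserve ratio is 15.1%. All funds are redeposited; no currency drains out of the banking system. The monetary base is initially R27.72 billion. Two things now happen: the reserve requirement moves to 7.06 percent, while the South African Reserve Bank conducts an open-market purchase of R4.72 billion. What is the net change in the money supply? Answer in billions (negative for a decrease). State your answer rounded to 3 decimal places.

Before: m₁ = 1 / (0.151 + 0.087) ≈ 4.201681, MB₁ = 27.72, so M₁ = 4.201681 × 27.72 ≈ 116.4706 billion.
After: m₂ = 1 / (0.0706 + 0.087) ≈ 6.345178, MB₂ = 27.72 + 4.72 = 32.44, so M₂ = 6.345178 × 32.44 ≈ 205.8376 billion.
ΔM = M₂ − M₁ = 205.8376 − 116.4706 = 89.367 billion.

R89.367 billion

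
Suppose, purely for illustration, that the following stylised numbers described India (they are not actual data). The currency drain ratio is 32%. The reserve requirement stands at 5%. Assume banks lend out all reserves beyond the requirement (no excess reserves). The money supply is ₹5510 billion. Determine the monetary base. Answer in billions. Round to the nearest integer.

The money multiplier is m = (1 + c) / (rr + c) = (1 + 0.32) / (0.05 + 0.32) ≈ 3.56757.
MB = M / m = 5510 / 3.56757 ≈ 1544.4686 billion.

₹1544 billion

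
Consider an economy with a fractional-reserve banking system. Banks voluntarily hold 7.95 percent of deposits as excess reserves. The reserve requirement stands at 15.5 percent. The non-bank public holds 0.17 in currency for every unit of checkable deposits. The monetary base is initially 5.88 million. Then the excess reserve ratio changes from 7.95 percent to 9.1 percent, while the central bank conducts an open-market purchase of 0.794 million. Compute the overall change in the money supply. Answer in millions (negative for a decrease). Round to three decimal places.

1.763 million

Before: m₁ = (1 + 0.17) / (0.155 + 0.0795 + 0.17) ≈ 2.89246, MB₁ = 5.88, so M₁ = 2.89246 × 5.88 ≈ 17.0077 million.
After: m₂ = (1 + 0.17) / (0.155 + 0.091 + 0.17) = 2.81250, MB₂ = 5.88 + 0.794 = 6.674, so M₂ = 2.81250 × 6.674 ≈ 18.7706 million.
ΔM = M₂ − M₁ = 18.7706 − 17.0077 = 1.7629 million.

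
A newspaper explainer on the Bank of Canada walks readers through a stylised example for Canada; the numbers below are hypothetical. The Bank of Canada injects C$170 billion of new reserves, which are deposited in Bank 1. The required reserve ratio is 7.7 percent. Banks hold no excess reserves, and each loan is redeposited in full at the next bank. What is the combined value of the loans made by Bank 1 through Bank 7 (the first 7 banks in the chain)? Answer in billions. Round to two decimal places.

C$874.81 billion

Bank i lends (1 − rr)^i of the original deposit: Bank 1 lends 170·0.9230 = 156.9100, Bank 2 lends 170·0.9230² ≈ 144.8279, and so on.
Summing a geometric series: total = 170·[0.9230·(1 − 0.9230^7) / (1 − 0.9230)] ≈ 874.8134 billion.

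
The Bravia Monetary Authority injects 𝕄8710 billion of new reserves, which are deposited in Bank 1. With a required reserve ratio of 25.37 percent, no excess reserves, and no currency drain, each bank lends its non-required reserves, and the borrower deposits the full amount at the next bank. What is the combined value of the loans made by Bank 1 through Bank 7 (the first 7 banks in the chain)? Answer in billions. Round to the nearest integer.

𝕄22318 billion

Bank i lends (1 − rr)^i of the original deposit: Bank 1 lends 8710·0.7463 = 6500.2730, Bank 2 lends 8710·0.7463² ≈ 4851.1537, and so on.
Summing a geometric series: total = 8710·[0.7463·(1 − 0.7463^7) / (1 − 0.7463)] ≈ 22318.1529 billion.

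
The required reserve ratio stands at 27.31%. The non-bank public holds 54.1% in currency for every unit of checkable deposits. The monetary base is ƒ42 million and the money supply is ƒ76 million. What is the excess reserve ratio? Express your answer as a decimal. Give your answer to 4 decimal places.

Using m = M/MB = 76/42 ≈ 1.809524. Since m = (1 + c)/(c + rr + e), the denominator satisfies c + rr + e = (1 + c)/m = (1 + 0.541) / 1.809524 ≈ 0.851605.
With c = 0.541 and rr = 0.2731, the excess reserve ratio is 0.851605 − 0.541 − 0.2731 = 0.037505.

0.0375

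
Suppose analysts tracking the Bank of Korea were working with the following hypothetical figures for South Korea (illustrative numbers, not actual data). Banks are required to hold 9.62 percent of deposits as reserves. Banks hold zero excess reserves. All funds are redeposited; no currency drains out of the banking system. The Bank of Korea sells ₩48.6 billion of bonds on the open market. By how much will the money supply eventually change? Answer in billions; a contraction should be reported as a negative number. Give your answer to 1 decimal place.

The simple money multiplier is m = 1/rr = 1/0.0962 ≈ 10.3950.
An open-market sale reduces the monetary base by 48.6 billion, so ΔM = m × ΔMB = 10.3950 × (−48.6) = -505.197 billion.

-505.2 billion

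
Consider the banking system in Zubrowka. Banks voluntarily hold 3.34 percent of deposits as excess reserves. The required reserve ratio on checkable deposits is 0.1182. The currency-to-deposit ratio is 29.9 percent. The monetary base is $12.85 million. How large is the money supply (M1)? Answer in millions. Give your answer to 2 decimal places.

$37.04 million

The money multiplier is m = (1 + c) / (rr + e + c) = (1 + 0.299) / (0.1182 + 0.0334 + 0.299) ≈ 2.88282.
So M = m × MB = 2.88282 × 12.85 ≈ 37.0442 million.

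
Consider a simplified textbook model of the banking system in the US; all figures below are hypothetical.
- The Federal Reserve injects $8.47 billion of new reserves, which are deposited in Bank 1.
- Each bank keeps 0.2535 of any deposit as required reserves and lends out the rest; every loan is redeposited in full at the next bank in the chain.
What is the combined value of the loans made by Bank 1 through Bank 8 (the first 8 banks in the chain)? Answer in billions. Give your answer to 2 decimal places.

Bank i lends (1 − rr)^i of the original deposit: Bank 1 lends 8.47·0.7465 ≈ 6.3229, Bank 2 lends 8.47·0.7465² ≈ 4.7200, and so on.
Summing a geometric series: total = 8.47·[0.7465·(1 − 0.7465^8) / (1 − 0.7465)] ≈ 22.5369 billion.

$22.54 billion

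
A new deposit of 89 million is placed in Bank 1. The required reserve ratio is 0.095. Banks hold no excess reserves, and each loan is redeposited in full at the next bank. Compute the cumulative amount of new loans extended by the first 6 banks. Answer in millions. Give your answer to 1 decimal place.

382.0 million

Bank i lends (1 − rr)^i of the original deposit: Bank 1 lends 89·0.9050 = 80.5450, Bank 2 lends 89·0.9050² ≈ 72.8932, and so on.
Summing a geometric series: total = 89·[0.9050·(1 − 0.9050^6) / (1 − 0.9050)] ≈ 382.0346 million.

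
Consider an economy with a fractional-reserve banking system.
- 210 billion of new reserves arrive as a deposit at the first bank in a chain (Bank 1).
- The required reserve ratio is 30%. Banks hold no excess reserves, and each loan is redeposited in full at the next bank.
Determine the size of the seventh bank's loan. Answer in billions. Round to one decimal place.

Each bank lends a fraction (1 − rr) = 0.7000 of the deposit it receives, so Bank 7 receives 210·0.7000^6 and lends 210·0.7000^7 ≈ 17.2944 billion.

17.3 billion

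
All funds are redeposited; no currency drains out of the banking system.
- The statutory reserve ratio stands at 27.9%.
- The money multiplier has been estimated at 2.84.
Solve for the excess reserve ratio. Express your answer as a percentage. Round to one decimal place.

Using m = 2.84. Since m = (1 + c)/(c + rr + e), the denominator satisfies c + rr + e = (1 + c)/m = (1 + 0) / 2.84 ≈ 0.352113.
With c = 0 and rr = 0.279, the excess reserve ratio is 0.352113 − 0 − 0.279 = 0.073113.

7.3%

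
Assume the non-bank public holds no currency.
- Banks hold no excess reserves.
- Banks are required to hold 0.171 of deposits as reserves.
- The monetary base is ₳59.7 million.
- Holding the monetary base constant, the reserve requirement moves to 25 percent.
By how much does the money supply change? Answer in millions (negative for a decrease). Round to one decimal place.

Initially m₁ = 1 / (0.171) ≈ 5.8480, so M₁ = 5.8480 × 59.7 = 349.1256 million.
After the change m₂ = 1 / (0.25) = 4, so M₂ = 4 × 59.7 = 238.8 million.
ΔM = M₂ − M₁ = 238.8 − 349.1256 = -110.3256 million.

-110.3 million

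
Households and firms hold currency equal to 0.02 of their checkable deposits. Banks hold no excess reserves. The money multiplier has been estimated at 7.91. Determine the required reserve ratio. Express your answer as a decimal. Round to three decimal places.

0.109

Using m = 7.91. Since m = (1 + c)/(c + rr + e), the denominator satisfies c + rr + e = (1 + c)/m = (1 + 0.02) / 7.91 ≈ 0.128951.
With c = 0.02 and e = 0, the required reserve ratio is 0.128951 − 0.02 − 0 = 0.108951.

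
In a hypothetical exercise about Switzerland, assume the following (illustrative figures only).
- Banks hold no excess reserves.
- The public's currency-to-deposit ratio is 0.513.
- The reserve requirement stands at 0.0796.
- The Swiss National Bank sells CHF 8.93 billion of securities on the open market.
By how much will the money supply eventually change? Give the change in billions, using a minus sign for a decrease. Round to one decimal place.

The money multiplier is m = (1 + c) / (rr + c) = (1 + 0.513) / (0.0796 + 0.513) ≈ 2.5532.
The sale removes 8.93 billion of base, so ΔM = m × ΔMB = 2.5532 × (−8.93) ≈ -22.8001 billion.

-22.8 billion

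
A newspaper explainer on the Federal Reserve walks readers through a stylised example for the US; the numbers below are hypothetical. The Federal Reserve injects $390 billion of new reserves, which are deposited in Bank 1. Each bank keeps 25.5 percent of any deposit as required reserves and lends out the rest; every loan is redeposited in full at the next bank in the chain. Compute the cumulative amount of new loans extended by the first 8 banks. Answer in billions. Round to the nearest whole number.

Bank i lends (1 − rr)^i of the original deposit: Bank 1 lends 390·0.7450 = 290.5500, Bank 2 lends 390·0.7450² ≈ 216.4598, and so on.
Summing a geometric series: total = 390·[0.7450·(1 − 0.7450^8) / (1 − 0.7450)] ≈ 1031.2856 billion.

$1031 billion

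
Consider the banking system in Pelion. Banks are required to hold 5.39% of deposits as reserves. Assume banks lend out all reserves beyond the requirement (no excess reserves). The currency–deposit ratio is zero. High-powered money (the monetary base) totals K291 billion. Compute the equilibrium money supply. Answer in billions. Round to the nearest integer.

K5399 billion

With no currency drain or excess reserves, the money multiplier is m = 1/rr = 1/0.0539 ≈ 18.5529.
Money supply M = m × MB = 18.5529 × 291 = 5398.8939 billion.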